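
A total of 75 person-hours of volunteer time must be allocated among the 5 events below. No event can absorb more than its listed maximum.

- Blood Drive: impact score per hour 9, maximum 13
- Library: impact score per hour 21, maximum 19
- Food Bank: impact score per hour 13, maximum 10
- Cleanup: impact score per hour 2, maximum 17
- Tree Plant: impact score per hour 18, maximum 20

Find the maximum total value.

1032

Rank by impact score per hour: Library 21 > Tree Plant 18 > Food Bank 13 > Blood Drive 9 > Cleanup 2.
Library takes 19 to reach its cap of 19 ; 56 left.
Give Tree Plant 20 to hit its cap of 20 ; 36 left.
Food Bank takes 10 to reach its cap of 10 ; 26 left.
Blood Drive: +13 to 13 (cap) ; 13 left.
Cleanup: +13 (room for 17) → 13. Pool exhausted.
Total = 9×13 + 21×19 + 13×10 + 2×13 + 18×20 = 1032.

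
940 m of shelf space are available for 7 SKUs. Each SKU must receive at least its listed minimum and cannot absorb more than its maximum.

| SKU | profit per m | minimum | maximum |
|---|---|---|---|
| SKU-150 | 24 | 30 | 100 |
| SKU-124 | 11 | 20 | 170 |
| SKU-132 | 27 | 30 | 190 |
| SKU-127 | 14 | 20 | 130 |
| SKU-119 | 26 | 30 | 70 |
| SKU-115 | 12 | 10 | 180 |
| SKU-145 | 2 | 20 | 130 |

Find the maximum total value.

15400

Meeting every minimum uses 30+20+30+20+30+10+20 = 160 m, leaving 780.
Highest profit per m first: SKU-132 27 > SKU-119 26 > SKU-150 24 > SKU-127 14 > SKU-115 12 > SKU-124 11 > SKU-145 2.
SKU-132 takes 160 more to reach its cap of 190 ; 620 left.
Give SKU-119 40 more to hit its cap of 70 ; 580 left.
Give SKU-150 70 more to hit its cap of 100 ; 510 left.
Give SKU-127 110 more to hit its cap of 130 ; 400 left.
Give SKU-115 170 more to hit its cap of 180 ; 230 left.
SKU-124 takes 150 more to reach its cap of 170 ; 80 left.
SKU-145: +80 (room for 110) → 100. Pool exhausted.
Total = 24×100 + 11×170 + 27×190 + 14×130 + 26×70 + 12×180 + 2×100 = 15400.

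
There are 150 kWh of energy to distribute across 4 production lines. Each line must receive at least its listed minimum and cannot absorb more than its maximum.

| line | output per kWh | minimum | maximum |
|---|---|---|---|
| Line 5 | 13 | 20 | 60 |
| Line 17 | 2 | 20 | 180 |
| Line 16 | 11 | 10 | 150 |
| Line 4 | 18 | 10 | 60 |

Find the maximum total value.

Meeting every minimum uses 20+20+10+10 = 60 kWh, leaving 90.
Highest output per kWh first: Line 4 18 > Line 5 13 > Line 16 11 > Line 17 2.
Line 4 takes 50 more to reach its cap of 60 ; 40 left.
Line 5: +40 to 60 (cap) ; 0 left.
Total = 13×60 + 2×20 + 11×10 + 18×60 = 2010.

2010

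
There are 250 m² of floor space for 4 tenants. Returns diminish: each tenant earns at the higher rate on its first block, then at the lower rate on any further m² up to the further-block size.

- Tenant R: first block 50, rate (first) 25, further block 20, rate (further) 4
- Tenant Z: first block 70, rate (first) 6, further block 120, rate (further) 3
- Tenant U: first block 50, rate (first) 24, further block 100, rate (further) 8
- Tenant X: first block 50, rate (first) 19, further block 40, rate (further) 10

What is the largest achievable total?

Order all 8 blocks by rate: Tenant R/T1 25 > Tenant U/T1 24 > Tenant X/T1 19 > Tenant X/T2 10 > Tenant U/T2 8 > Tenant Z/T1 6 > Tenant R/T2 4 > Tenant Z/T2 3.
Tenant R T1 at 25: fill all 50 ; 200 left.
Tenant U/T1 (24): +50 ; 150 left.
Tenant X/T1 (19): +50 ; 100 left.
Fill Tenant X T2 block (40 at 10) ; 60 left.
Tenant U T2 at 8: only 60 left, fill 60.
Total = 25×50 + 24×50 + 19×50 + 10×40 + 8×60 = 4280.

4280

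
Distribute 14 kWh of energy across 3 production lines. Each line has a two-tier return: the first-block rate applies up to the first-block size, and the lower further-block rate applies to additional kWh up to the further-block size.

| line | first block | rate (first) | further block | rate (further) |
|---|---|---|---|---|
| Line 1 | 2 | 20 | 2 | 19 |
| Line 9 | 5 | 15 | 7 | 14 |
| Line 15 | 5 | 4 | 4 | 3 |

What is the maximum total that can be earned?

223

Treat each block as its own option and order by rate: Line 1/first 20 > Line 1/second 19 > Line 9/first 15 > Line 9/second 14 > Line 15/first 4 > Line 15/second 3.
Line 1 first at 20: fill all 2 → 12 left.
Line 1/second (19): +2 → 10 left.
Line 9/first (15): +5 → 5 left.
Line 9 second at 14: only 5 left, fill 5.
Total = 20×2 + 19×2 + 15×5 + 14×5 = 223.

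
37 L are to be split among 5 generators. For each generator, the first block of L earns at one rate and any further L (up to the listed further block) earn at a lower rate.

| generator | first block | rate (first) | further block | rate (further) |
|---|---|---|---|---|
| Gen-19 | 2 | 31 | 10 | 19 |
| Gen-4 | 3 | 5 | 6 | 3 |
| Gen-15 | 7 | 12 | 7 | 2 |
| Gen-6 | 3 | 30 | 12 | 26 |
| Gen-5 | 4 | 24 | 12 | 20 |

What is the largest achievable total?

876

Rank every tier by rate: Gen-19/tier1 31 > Gen-6/tier1 30 > Gen-6/tier2 26 > Gen-5/tier1 24 > Gen-5/tier2 20 > Gen-19/tier2 19 > Gen-15/tier1 12 > Gen-4/tier1 5 > Gen-4/tier2 3 > Gen-15/tier2 2.
Fill Gen-19 tier1 block (2 at 31) → 35 left.
Gen-6 tier1 at 30: fill all 3 → 32 left.
Gen-6 tier2 at 26: fill all 12 → 20 left.
Gen-5 tier1 at 24: fill all 4 → 16 left.
Gen-5/tier2 (20): +12 → 4 left.
4 remain; put them into Gen-19 tier2 at 19.
Total = 31×2 + 30×3 + 26×12 + 24×4 + 20×12 + 19×4 = 876.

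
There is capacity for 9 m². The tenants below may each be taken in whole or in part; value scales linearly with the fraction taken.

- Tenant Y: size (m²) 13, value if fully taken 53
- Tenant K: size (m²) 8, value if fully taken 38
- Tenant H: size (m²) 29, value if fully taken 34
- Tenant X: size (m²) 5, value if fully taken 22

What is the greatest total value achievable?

42.4

Sort by value density: Tenant K 38/8≈4.75, Tenant X 22/5≈4.4, Tenant Y 53/13≈4.08, Tenant H 34/29≈1.17.
Tenant K: take in full, 8 m² for value 38 → 1 left.
1 m² left: a 1/5 share of Tenant X gives 22×1/5 = 4.4.
Total value = 42.4.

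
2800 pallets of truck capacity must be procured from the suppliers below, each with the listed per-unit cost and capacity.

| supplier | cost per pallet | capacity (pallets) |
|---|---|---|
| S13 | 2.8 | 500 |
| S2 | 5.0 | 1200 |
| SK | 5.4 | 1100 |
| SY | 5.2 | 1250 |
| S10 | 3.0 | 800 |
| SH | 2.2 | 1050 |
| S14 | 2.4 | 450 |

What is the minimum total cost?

Use suppliers in increasing cost order.
Take 1050 from SH at 2.2 → need 1750 more.
S14 at 2.4: take all 450 pallets → 1300 still needed.
Take 500 from S13 at 2.8 → need 800 more.
S10 at 3.0: take all 800 pallets → 0 still needed.
S2, SY, SK: unused.
Cost = 1050×2.2 + 450×2.4 + 500×2.8 + 800×3.0 = 7190.

7190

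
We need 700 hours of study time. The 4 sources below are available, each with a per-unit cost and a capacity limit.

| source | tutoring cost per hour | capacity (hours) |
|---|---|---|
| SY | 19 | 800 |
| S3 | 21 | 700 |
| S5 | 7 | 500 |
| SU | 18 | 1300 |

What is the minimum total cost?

7100

Fill from the cheapest source first.
S5 (7): use full 500 ; 200 hours to go.
SU (18): take the remaining 200 ; done.
SY, S3: unused.
Cost = 500×7 + 200×18 = 7100.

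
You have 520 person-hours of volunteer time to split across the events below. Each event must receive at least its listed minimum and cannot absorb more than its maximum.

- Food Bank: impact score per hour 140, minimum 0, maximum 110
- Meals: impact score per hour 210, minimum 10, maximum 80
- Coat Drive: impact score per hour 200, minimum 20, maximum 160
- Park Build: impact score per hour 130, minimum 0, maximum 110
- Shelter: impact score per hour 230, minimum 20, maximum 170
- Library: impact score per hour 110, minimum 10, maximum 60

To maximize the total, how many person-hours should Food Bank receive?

100

Meeting every minimum uses 0+10+20+0+20+10 = 60 person-hours, leaving 460.
Rank by impact score per hour: Shelter 230 > Meals 210 > Coat Drive 200 > Food Bank 140 > Park Build 130 > Library 110.
Give Shelter 150 more to hit its cap of 170 → 310 left.
Meals takes 70 more to reach its cap of 80 → 240 left.
Coat Drive takes 140 more to reach its cap of 160 → 100 left.
Food Bank: +100 (room for 110) → 100. Pool exhausted.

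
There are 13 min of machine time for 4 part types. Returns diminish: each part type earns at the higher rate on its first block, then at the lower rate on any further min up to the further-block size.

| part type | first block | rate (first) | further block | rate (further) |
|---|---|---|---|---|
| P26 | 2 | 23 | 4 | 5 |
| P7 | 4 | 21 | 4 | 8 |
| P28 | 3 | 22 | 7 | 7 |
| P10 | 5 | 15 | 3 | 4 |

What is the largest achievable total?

256

Rank every tier by rate: P26/tier1 23 > P28/tier1 22 > P7/tier1 21 > P10/tier1 15 > P7/tier2 8 > P28/tier2 7 > P26/tier2 5 > P10/tier2 4.
P26/tier1 (23): +2 → 11 left.
P28 tier1 at 22: fill all 3 → 8 left.
P7/tier1 (21): +4 → 4 left.
4 remain; put them into P10 tier1 at 15.
Total = 23×2 + 22×3 + 21×4 + 15×4 = 256.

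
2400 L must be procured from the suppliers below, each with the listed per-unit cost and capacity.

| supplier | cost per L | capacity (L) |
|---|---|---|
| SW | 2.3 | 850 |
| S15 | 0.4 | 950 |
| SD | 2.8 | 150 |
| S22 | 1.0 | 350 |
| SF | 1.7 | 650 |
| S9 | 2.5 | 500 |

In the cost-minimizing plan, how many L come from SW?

450

Use suppliers in increasing cost order.
Take 950 from S15 at 0.4 — need 1450 more.
Take 350 from S22 at 1.0 — need 1100 more.
SF (1.7): use full 650 — 450 L to go.
SW (2.3): take the remaining 450 — done.
S9, SD: unused.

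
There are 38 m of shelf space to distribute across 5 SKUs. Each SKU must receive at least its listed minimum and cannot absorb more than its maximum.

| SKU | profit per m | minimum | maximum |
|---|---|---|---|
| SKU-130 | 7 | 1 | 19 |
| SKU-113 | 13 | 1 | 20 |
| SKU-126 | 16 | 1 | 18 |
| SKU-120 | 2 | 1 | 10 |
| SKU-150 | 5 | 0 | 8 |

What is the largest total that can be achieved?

531

Meeting every minimum uses 1+1+1+1+0 = 4 m, leaving 34.
Rank by profit per m: SKU-126 16 > SKU-113 13 > SKU-130 7 > SKU-150 5 > SKU-120 2.
SKU-126: +17 to 18 (cap) ; 17 left.
SKU-113: +17 (room for 19) → 18. Pool exhausted.
Total = 7×1 + 13×18 + 16×18 + 2×1 = 531.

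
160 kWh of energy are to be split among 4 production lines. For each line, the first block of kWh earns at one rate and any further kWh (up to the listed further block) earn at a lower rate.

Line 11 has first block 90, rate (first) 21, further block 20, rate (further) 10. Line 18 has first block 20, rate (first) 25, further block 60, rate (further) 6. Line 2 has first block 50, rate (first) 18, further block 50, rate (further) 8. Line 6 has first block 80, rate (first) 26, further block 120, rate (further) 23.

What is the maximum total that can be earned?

Order all 8 blocks by rate: Line 6/T1 26 > Line 18/T1 25 > Line 6/T2 23 > Line 11/T1 21 > Line 2/T1 18 > Line 11/T2 10 > Line 2/T2 8 > Line 18/T2 6.
Line 6 T1 at 26: fill all 80 ; 80 left.
Fill Line 18 T1 block (20 at 25) ; 60 left.
60 remain; put them into Line 6 T2 at 23.
Total = 26×80 + 25×20 + 23×60 = 3960.

3960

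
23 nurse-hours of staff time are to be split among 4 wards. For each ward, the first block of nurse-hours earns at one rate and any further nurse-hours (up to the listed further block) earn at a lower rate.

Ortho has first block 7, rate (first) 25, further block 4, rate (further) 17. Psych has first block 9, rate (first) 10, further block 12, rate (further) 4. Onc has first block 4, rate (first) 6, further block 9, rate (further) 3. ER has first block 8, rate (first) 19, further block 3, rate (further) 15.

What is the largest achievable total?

Treat each block as its own option and order by rate: Ortho/first 25 > ER/first 19 > Ortho/second 17 > ER/second 15 > Psych/first 10 > Onc/first 6 > Psych/second 4 > Onc/second 3.
Ortho/first (25): +7 — 16 left.
ER first at 19: fill all 8 — 8 left.
Fill Ortho second block (4 at 17) — 4 left.
ER second at 15: fill all 3 — 1 left.
Psych first at 10: only 1 left, fill 1.
Total = 25×7 + 19×8 + 17×4 + 15×3 + 10×1 = 450.

450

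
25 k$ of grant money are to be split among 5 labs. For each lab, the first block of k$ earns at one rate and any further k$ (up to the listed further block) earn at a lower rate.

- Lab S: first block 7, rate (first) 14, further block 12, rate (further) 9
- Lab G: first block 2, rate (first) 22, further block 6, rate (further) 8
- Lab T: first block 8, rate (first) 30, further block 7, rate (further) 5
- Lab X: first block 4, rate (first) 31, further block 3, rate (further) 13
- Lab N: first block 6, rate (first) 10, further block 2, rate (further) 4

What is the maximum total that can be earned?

555

Treat each block as its own option and order by rate: Lab X/first 31 > Lab T/first 30 > Lab G/first 22 > Lab S/first 14 > Lab X/second 13 > Lab N/first 10 > Lab S/second 9 > Lab G/second 8 > Lab T/second 5 > Lab N/second 4.
Fill Lab X first block (4 at 31) — 21 left.
Lab T first at 30: fill all 8 — 13 left.
Lab G/first (22): +2 — 11 left.
Lab S/first (14): +7 — 4 left.
Lab X/second (13): +3 — 1 left.
Lab N/first: +1 of 6 at 10; pool empty.
Total = 31×4 + 30×8 + 22×2 + 14×7 + 13×3 + 10×1 = 555.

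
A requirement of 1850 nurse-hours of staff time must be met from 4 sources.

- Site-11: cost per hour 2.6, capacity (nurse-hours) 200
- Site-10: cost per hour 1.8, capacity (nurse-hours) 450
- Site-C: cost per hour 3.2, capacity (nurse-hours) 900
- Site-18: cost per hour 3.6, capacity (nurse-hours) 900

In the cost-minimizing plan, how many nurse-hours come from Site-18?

300

Use sources in increasing cost order.
Site-10 at 1.8: take all 450 nurse-hours ; 1400 still needed.
Site-11 (2.6): use full 200 ; 1200 nurse-hours to go.
Site-C at 3.2: take all 900 nurse-hours ; 300 still needed.
Site-18 at 3.6: take 300 of its 900 ; requirement met.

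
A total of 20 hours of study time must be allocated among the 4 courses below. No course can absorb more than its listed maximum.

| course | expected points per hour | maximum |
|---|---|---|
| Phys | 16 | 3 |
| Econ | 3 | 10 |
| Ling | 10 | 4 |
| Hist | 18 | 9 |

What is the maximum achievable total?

262

Rank by expected points per hour: Hist 18 > Phys 16 > Ling 10 > Econ 3.
Give Hist 9 to hit its cap of 9 → 11 left.
Phys takes 3 to reach its cap of 3 → 8 left.
Ling: +4 to 4 (cap) → 4 left.
Econ: +4 (room for 10) → 4. Pool exhausted.
Total = 16×3 + 3×4 + 10×4 + 18×9 = 262.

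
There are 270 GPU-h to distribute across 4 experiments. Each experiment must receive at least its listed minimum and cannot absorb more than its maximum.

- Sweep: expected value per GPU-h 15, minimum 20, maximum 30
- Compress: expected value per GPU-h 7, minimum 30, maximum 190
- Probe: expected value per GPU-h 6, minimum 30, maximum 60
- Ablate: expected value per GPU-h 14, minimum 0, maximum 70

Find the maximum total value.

2590

Meeting every minimum uses 20+30+30+0 = 80 GPU-h, leaving 190.
Rank by expected value per GPU-h: Sweep 15 > Ablate 14 > Compress 7 > Probe 6.
Give Sweep 10 more to hit its cap of 30 → 180 left.
Give Ablate 70 more to hit its cap of 70 → 110 left.
Only 110 left; Compress takes them to reach 140.
Total = 15×30 + 7×140 + 6×30 + 14×70 = 2590.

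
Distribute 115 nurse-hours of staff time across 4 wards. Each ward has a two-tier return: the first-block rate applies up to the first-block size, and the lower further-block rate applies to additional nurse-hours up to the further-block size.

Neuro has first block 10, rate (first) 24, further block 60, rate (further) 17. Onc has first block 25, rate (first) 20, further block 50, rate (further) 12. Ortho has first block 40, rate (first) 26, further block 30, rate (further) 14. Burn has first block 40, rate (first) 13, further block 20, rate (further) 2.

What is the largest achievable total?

2460

Rank every tier by rate: Ortho/T1 26 > Neuro/T1 24 > Onc/T1 20 > Neuro/T2 17 > Ortho/T2 14 > Burn/T1 13 > Onc/T2 12 > Burn/T2 2.
Ortho/T1 (26): +40 — 75 left.
Neuro/T1 (24): +10 — 65 left.
Onc/T1 (20): +25 — 40 left.
Neuro/T2: +40 of 60 at 17; pool empty.
Total = 26×40 + 24×10 + 20×25 + 17×40 = 2460.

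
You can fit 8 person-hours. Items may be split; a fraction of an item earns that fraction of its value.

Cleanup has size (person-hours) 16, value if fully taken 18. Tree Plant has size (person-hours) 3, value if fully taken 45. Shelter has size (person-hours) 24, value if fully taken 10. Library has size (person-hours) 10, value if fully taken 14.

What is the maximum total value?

52

Rank by value-to-size ratio: Tree Plant 45/3≈15, Library 14/10≈1.4, Cleanup 18/16≈1.12, Shelter 10/24≈0.417.
Take all of Tree Plant (3 person-hours, value 45) → 5 person-hours left.
Fill the last 5 person-hours with part of Library: 5/10 of it earns 7.
Total value = 52.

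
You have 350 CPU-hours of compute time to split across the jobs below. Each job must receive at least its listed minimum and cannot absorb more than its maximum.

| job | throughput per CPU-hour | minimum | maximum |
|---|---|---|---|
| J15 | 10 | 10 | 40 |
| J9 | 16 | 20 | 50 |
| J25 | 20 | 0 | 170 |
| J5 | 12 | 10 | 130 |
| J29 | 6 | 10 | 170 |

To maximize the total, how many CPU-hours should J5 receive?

110

Meeting every minimum uses 10+20+0+10+10 = 50 CPU-hours, leaving 300.
Rank by throughput per CPU-hour: J25 20 > J9 16 > J5 12 > J15 10 > J29 6.
Give J25 170 more to hit its cap of 170 — 130 left.
J9: +30 to 50 (cap) — 100 left.
J5: +100 (room for 120) → 110. Pool exhausted.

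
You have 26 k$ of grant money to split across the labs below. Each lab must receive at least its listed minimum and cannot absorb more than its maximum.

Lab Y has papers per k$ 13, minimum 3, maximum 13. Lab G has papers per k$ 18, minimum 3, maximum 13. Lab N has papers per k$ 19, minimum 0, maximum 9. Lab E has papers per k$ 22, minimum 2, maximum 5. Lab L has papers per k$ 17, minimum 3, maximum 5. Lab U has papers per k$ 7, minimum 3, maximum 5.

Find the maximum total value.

Meeting every minimum uses 3+3+0+2+3+3 = 14 k$, leaving 12.
Order the labs by papers per k$: Lab E 22 > Lab N 19 > Lab G 18 > Lab L 17 > Lab Y 13 > Lab U 7.
Lab E: +3 to 5 (cap) — 9 left.
Lab N takes 9 more to reach its cap of 9 — 0 left.
Total = 13×3 + 18×3 + 19×9 + 22×5 + 17×3 + 7×3 = 446.

446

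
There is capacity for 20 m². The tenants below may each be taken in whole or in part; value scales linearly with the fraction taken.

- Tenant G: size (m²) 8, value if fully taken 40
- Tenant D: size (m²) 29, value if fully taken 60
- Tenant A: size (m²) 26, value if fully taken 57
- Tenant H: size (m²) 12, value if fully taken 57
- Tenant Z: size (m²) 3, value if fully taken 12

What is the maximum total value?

Rank by value-to-size ratio: Tenant G 40/8≈5, Tenant H 57/12≈4.75, Tenant Z 12/3≈4, Tenant A 57/26≈2.19, Tenant D 60/29≈2.07.
Take all of Tenant G (8 m², value 40) ; 12 m² left.
All 12 m² of Tenant H fit (value 57) ; 0 remain.
Total value = 97.

97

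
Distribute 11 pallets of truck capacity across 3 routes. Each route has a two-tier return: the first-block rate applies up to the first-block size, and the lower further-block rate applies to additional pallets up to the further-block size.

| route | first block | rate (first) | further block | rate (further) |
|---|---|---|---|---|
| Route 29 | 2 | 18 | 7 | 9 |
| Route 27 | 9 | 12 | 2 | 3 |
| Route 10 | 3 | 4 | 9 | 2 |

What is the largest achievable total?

144

Treat each block as its own option and order by rate: Route 29/T1 18 > Route 27/T1 12 > Route 29/T2 9 > Route 10/T1 4 > Route 27/T2 3 > Route 10/T2 2.
Fill Route 29 T1 block (2 at 18) — 9 left.
Route 27 T1 at 12: fill all 9 — 0 left.
Total = 18×2 + 12×9 = 144.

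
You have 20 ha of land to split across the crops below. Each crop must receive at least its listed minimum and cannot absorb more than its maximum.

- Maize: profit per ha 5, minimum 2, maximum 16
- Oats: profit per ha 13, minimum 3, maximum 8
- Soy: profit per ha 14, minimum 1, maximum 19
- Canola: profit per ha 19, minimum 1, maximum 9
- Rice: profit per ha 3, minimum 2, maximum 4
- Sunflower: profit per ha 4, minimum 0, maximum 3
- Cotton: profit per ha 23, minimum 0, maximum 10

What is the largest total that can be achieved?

337

Meeting every minimum uses 2+3+1+1+2+0+0 = 9 ha, leaving 11.
Highest profit per ha first: Cotton 23 > Canola 19 > Soy 14 > Oats 13 > Maize 5 > Sunflower 4 > Rice 3.
Cotton takes 10 more to reach its cap of 10 ; 1 left.
Only 1 left; Canola takes them to reach 2.
Total = 5×2 + 13×3 + 14×1 + 19×2 + 3×2 + 23×10 = 337.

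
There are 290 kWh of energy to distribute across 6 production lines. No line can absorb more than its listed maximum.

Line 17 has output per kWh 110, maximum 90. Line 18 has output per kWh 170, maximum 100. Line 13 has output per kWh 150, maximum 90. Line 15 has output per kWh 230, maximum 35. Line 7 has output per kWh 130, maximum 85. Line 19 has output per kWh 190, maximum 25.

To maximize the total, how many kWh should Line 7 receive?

40

Rank by output per kWh: Line 15 230 > Line 19 190 > Line 18 170 > Line 13 150 > Line 7 130 > Line 17 110.
Line 15 takes 35 to reach its cap of 35 — 255 left.
Line 19 takes 25 to reach its cap of 25 — 230 left.
Give Line 18 100 to hit its cap of 100 — 130 left.
Give Line 13 90 to hit its cap of 90 — 40 left.
Line 7: +40 (room for 85) → 40. Pool exhausted.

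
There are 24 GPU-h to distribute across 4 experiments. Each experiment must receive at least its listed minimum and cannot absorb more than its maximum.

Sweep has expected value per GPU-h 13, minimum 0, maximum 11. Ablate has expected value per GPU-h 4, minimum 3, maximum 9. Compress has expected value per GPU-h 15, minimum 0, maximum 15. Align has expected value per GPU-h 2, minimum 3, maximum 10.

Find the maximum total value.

282

Meeting every minimum uses 0+3+0+3 = 6 GPU-h, leaving 18.
Order the experiments by expected value per GPU-h: Compress 15 > Sweep 13 > Ablate 4 > Align 2.
Compress takes 15 more to reach its cap of 15 ; 3 left.
Sweep has room for 11 more but only 3 remain, so it gets 3.
Total = 13×3 + 4×3 + 15×15 + 2×3 = 282.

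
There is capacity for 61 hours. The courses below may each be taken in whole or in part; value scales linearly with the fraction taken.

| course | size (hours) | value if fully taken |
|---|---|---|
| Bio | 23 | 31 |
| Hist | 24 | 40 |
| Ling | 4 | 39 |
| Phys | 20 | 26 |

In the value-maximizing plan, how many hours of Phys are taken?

10

Sort by value density: Ling 39/4≈9.75, Hist 40/24≈1.67, Bio 31/23≈1.35, Phys 26/20≈1.3.
All 4 hours of Ling fit (value 39) → 57 remain.
All 24 hours of Hist fit (value 40) → 33 remain.
All 23 hours of Bio fit (value 31) → 10 remain.
Fill the last 10 hours with part of Phys: 10/20 of it earns 13.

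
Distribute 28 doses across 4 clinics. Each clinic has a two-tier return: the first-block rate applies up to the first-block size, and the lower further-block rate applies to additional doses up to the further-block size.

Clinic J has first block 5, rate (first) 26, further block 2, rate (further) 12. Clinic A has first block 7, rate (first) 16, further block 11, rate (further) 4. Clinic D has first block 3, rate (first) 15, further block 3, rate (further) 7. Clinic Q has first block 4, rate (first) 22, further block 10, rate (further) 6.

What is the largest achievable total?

Rank every tier by rate: Clinic J/tier1 26 > Clinic Q/tier1 22 > Clinic A/tier1 16 > Clinic D/tier1 15 > Clinic J/tier2 12 > Clinic D/tier2 7 > Clinic Q/tier2 6 > Clinic A/tier2 4.
Clinic J/tier1 (26): +5 — 23 left.
Fill Clinic Q tier1 block (4 at 22) — 19 left.
Fill Clinic A tier1 block (7 at 16) — 12 left.
Fill Clinic D tier1 block (3 at 15) — 9 left.
Fill Clinic J tier2 block (2 at 12) — 7 left.
Clinic D/tier2 (7): +3 — 4 left.
4 remain; put them into Clinic Q tier2 at 6.
Total = 26×5 + 22×4 + 16×7 + 15×3 + 12×2 + 7×3 + 6×4 = 444.

444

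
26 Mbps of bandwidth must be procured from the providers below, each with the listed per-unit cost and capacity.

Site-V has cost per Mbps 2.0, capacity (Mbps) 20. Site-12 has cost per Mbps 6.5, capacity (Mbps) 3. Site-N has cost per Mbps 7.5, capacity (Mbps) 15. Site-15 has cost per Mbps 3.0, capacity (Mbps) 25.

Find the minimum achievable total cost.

Fill from the cheapest provider first.
Site-V (2.0): use full 20 ; 6 Mbps to go.
Site-15 (3.0): take the remaining 6 ; done.
Site-12, Site-N: unused.
Cost = 20×2.0 + 6×3.0 = 58.

58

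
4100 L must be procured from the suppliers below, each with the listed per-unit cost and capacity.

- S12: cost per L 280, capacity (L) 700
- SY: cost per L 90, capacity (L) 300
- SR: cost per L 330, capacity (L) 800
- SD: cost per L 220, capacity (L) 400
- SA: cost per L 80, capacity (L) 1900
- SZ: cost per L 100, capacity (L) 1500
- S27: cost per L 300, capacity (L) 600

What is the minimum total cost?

Use suppliers in increasing cost order.
SA (80): use full 1900 — 2200 L to go.
Take 300 from SY at 90 — need 1900 more.
Take 1500 from SZ at 100 — need 400 more.
SD (220): use full 400 — 0 L to go.
S12, S27, SR: unused.
Cost = 1900×80 + 300×90 + 1500×100 + 400×220 = 417000.

417000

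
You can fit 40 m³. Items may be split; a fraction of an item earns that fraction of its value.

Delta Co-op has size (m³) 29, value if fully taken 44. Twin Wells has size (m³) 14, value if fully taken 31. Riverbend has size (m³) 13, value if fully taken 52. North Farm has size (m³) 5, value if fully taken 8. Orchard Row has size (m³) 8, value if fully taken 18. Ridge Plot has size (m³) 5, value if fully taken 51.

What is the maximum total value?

Rank by value-to-size ratio: Ridge Plot 51/5≈10.2, Riverbend 52/13≈4, Orchard Row 18/8≈2.25, Twin Wells 31/14≈2.21, North Farm 8/5≈1.6, Delta Co-op 44/29≈1.52.
Ridge Plot: take in full, 5 m³ for value 51 ; 35 left.
Riverbend: take in full, 13 m³ for value 52 ; 22 left.
All 8 m³ of Orchard Row fit (value 18) ; 14 remain.
Twin Wells: take in full, 14 m³ for value 31 ; 0 left.
Total value = 152.

152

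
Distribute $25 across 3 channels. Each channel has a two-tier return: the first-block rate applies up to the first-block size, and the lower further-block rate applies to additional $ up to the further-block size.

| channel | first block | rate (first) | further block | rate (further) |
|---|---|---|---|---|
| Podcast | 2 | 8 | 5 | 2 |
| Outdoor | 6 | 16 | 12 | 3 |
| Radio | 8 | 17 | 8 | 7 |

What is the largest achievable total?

Rank every tier by rate: Radio/first 17 > Outdoor/first 16 > Podcast/first 8 > Radio/second 7 > Outdoor/second 3 > Podcast/second 2.
Radio/first (17): +8 ; 17 left.
Fill Outdoor first block (6 at 16) ; 11 left.
Fill Podcast first block (2 at 8) ; 9 left.
Radio/second (7): +8 ; 1 left.
1 remain; put them into Outdoor second at 3.
Total = 17×8 + 16×6 + 8×2 + 7×8 + 3×1 = 307.

307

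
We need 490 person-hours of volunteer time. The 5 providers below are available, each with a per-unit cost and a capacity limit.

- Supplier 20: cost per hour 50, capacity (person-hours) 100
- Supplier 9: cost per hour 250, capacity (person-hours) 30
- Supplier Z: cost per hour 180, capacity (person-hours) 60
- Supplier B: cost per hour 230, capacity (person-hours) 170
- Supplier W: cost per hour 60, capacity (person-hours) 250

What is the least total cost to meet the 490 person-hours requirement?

49200

Cheapest first:
Take 100 from Supplier 20 at 50 — need 390 more.
Supplier W at 60: take all 250 person-hours — 140 still needed.
Take 60 from Supplier Z at 180 — need 80 more.
Take 80 from Supplier B at 230 to finish.
Supplier 9: unused.
Cost = 100×50 + 250×60 + 60×180 + 80×230 = 49200.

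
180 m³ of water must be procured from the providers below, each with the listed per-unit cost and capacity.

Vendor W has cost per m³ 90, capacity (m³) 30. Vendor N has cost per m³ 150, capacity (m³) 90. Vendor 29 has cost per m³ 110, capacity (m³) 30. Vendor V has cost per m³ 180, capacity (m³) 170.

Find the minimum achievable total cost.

Cheapest first:
Take 30 from Vendor W at 90 → need 150 more.
Vendor 29 at 110: take all 30 m³ → 120 still needed.
Take 90 from Vendor N at 150 → need 30 more.
Vendor V at 180: take 30 of its 170 → requirement met.
Cost = 30×90 + 30×110 + 90×150 + 30×180 = 24900.

24900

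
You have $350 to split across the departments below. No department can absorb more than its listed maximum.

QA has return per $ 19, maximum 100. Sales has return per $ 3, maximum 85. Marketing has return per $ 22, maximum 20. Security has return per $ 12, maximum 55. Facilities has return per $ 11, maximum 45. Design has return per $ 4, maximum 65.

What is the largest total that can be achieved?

3950

Rank by return per $: Marketing 22 > QA 19 > Security 12 > Facilities 11 > Design 4 > Sales 3.
Give Marketing 20 to hit its cap of 20 ; 330 left.
Give QA 100 to hit its cap of 100 ; 230 left.
Give Security 55 to hit its cap of 55 ; 175 left.
Facilities: +45 to 45 (cap) ; 130 left.
Design takes 65 to reach its cap of 65 ; 65 left.
Sales has room for 85 but only 65 remain, so it gets 65.
Total = 19×100 + 3×65 + 22×20 + 12×55 + 11×45 + 4×65 = 3950.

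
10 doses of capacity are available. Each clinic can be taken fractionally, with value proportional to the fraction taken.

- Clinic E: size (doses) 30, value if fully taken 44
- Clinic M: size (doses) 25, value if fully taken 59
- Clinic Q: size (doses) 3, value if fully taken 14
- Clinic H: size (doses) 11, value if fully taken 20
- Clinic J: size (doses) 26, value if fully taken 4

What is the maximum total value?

Sort by value density: Clinic Q 14/3≈4.67, Clinic M 59/25≈2.36, Clinic H 20/11≈1.82, Clinic E 44/30≈1.47, Clinic J 4/26≈0.154.
Take all of Clinic Q (3 doses, value 14) → 7 doses left.
7 doses left: a 7/25 share of Clinic M gives 59×7/25 = 16.52.
Total value = 30.52.

30.52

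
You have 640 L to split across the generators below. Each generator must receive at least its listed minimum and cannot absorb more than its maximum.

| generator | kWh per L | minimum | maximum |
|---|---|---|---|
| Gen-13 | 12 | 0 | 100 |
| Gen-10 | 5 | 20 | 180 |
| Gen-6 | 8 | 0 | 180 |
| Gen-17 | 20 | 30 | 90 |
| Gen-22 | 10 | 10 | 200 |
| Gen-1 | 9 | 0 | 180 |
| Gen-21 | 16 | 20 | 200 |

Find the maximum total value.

8570

Meeting every minimum uses 0+20+0+30+10+0+20 = 80 L, leaving 560.
Highest kWh per L first: Gen-17 20 > Gen-21 16 > Gen-13 12 > Gen-22 10 > Gen-1 9 > Gen-6 8 > Gen-10 5.
Give Gen-17 60 more to hit its cap of 90 → 500 left.
Give Gen-21 180 more to hit its cap of 200 → 320 left.
Gen-13 takes 100 more to reach its cap of 100 → 220 left.
Gen-22 takes 190 more to reach its cap of 200 → 30 left.
Gen-1: +30 (room for 180) → 30. Pool exhausted.
Total = 12×100 + 5×20 + 20×90 + 10×200 + 9×30 + 16×200 = 8570.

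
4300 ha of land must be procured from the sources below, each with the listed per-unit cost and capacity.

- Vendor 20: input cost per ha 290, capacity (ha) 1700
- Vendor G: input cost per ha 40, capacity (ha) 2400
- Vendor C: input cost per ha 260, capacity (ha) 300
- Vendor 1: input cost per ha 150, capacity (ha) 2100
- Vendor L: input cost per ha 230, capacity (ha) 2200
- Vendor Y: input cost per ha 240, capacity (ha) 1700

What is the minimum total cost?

Use sources in increasing cost order.
Vendor G (40): use full 2400 ; 1900 ha to go.
Take 1900 from Vendor 1 at 150 to finish.
Vendor L, Vendor Y, Vendor C, Vendor 20: unused.
Cost = 2400×40 + 1900×150 = 381000.

381000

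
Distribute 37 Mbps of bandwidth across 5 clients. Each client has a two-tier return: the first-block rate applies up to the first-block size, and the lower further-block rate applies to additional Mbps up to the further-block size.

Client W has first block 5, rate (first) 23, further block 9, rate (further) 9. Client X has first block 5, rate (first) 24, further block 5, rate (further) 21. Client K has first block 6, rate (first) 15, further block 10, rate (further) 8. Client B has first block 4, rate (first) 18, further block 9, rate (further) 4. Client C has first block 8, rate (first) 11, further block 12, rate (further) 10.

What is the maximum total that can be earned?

Rank every tier by rate: Client X/tier1 24 > Client W/tier1 23 > Client X/tier2 21 > Client B/tier1 18 > Client K/tier1 15 > Client C/tier1 11 > Client C/tier2 10 > Client W/tier2 9 > Client K/tier2 8 > Client B/tier2 4.
Client X tier1 at 24: fill all 5 → 32 left.
Client W tier1 at 23: fill all 5 → 27 left.
Client X tier2 at 21: fill all 5 → 22 left.
Client B tier1 at 18: fill all 4 → 18 left.
Client K/tier1 (15): +6 → 12 left.
Client C tier1 at 11: fill all 8 → 4 left.
4 remain; put them into Client C tier2 at 10.
Total = 24×5 + 23×5 + 21×5 + 18×4 + 15×6 + 11×8 + 10×4 = 630.

630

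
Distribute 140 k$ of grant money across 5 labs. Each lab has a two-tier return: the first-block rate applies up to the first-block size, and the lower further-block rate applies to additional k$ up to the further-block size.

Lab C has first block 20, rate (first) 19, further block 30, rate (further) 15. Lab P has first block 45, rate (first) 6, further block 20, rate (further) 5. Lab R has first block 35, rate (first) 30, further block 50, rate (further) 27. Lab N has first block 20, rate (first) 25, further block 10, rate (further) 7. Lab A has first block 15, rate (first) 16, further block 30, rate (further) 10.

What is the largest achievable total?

3520

Order all 10 blocks by rate: Lab R/T1 30 > Lab R/T2 27 > Lab N/T1 25 > Lab C/T1 19 > Lab A/T1 16 > Lab C/T2 15 > Lab A/T2 10 > Lab N/T2 7 > Lab P/T1 6 > Lab P/T2 5.
Lab R T1 at 30: fill all 35 — 105 left.
Fill Lab R T2 block (50 at 27) — 55 left.
Lab N/T1 (25): +20 — 35 left.
Lab C T1 at 19: fill all 20 — 15 left.
Lab A T1 at 16: fill all 15 — 0 left.
Total = 30×35 + 27×50 + 25×20 + 19×20 + 16×15 = 3520.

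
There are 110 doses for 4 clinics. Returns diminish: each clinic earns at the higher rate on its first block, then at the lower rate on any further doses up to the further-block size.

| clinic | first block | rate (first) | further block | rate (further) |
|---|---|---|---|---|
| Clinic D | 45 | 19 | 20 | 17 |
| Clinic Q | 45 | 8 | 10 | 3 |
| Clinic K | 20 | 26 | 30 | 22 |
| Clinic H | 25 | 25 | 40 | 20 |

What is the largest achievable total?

Order all 8 blocks by rate: Clinic K/T1 26 > Clinic H/T1 25 > Clinic K/T2 22 > Clinic H/T2 20 > Clinic D/T1 19 > Clinic D/T2 17 > Clinic Q/T1 8 > Clinic Q/T2 3.
Fill Clinic K T1 block (20 at 26) → 90 left.
Clinic H/T1 (25): +25 → 65 left.
Fill Clinic K T2 block (30 at 22) → 35 left.
Clinic H T2 at 20: only 35 left, fill 35.
Total = 26×20 + 25×25 + 22×30 + 20×35 = 2505.

2505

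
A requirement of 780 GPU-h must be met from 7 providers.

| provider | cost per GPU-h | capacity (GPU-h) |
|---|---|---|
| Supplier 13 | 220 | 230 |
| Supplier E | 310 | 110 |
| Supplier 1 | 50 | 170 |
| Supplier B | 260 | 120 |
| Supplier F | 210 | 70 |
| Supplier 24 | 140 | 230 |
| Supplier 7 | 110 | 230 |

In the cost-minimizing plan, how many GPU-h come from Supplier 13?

Cheapest first:
Supplier 1 at 50: take all 170 GPU-h → 610 still needed.
Supplier 7 at 110: take all 230 GPU-h → 380 still needed.
Supplier 24 at 140: take all 230 GPU-h → 150 still needed.
Take 70 from Supplier F at 210 → need 80 more.
Take 80 from Supplier 13 at 220 to finish.
Supplier B, Supplier E: unused.

80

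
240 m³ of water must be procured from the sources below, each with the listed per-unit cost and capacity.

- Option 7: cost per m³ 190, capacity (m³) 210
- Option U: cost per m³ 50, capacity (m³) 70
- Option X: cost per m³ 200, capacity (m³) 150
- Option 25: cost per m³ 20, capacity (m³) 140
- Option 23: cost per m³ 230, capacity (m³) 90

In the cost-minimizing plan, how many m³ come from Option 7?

30

Fill from the cheapest source first.
Option 25 at 20: take all 140 m³ ; 100 still needed.
Option U at 50: take all 70 m³ ; 30 still needed.
Option 7 at 190: take 30 of its 210 ; requirement met.
Option X, Option 23: unused.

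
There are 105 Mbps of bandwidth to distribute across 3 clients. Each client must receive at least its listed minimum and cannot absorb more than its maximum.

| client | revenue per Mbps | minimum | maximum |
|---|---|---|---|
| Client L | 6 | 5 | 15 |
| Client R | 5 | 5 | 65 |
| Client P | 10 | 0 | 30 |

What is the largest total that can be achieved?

690

Meeting every minimum uses 5+5+0 = 10 Mbps, leaving 95.
Order the clients by revenue per Mbps: Client P 10 > Client L 6 > Client R 5.
Client P takes 30 more to reach its cap of 30 — 65 left.
Give Client L 10 more to hit its cap of 15 — 55 left.
Client R has room for 60 more but only 55 remain, so it gets 60.
Total = 6×15 + 5×60 + 10×30 = 690.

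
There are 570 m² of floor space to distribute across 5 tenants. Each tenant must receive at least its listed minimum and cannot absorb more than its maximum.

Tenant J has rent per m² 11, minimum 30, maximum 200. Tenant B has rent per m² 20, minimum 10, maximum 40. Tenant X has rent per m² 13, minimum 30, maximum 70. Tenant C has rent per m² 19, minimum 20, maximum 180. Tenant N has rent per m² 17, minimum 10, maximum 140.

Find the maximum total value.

9050

Meeting every minimum uses 30+10+30+20+10 = 100 m², leaving 470.
Highest rent per m² first: Tenant B 20 > Tenant C 19 > Tenant N 17 > Tenant X 13 > Tenant J 11.
Tenant B takes 30 more to reach its cap of 40 — 440 left.
Tenant C: +160 to 180 (cap) — 280 left.
Tenant N takes 130 more to reach its cap of 140 — 150 left.
Tenant X: +40 to 70 (cap) — 110 left.
Only 110 left; Tenant J takes them to reach 140.
Total = 11×140 + 20×40 + 13×70 + 19×180 + 17×140 = 9050.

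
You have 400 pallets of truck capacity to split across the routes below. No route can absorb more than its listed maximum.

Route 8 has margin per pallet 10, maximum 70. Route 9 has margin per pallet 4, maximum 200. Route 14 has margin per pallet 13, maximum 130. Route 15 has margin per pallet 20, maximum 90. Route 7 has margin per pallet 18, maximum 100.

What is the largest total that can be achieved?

6030

Order the routes by margin per pallet: Route 15 20 > Route 7 18 > Route 14 13 > Route 8 10 > Route 9 4.
Route 15 takes 90 to reach its cap of 90 → 310 left.
Give Route 7 100 to hit its cap of 100 → 210 left.
Give Route 14 130 to hit its cap of 130 → 80 left.
Give Route 8 70 to hit its cap of 70 → 10 left.
Only 10 left; Route 9 takes them to reach 10.
Total = 10×70 + 4×10 + 13×130 + 20×90 + 18×100 = 6030.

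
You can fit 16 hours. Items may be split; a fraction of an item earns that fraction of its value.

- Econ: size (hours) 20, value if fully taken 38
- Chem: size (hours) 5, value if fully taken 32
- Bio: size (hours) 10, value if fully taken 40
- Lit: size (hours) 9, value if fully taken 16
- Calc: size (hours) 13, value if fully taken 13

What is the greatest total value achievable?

73.9

Rank by value-to-size ratio: Chem 32/5≈6.4, Bio 40/10≈4, Econ 38/20≈1.9, Lit 16/9≈1.78, Calc 13/13≈1.
Take all of Chem (5 hours, value 32) → 11 hours left.
Take all of Bio (10 hours, value 40) → 1 hours left.
Fill the last 1 hours with part of Econ: 1/20 of it earns 1.9.
Total value = 73.9.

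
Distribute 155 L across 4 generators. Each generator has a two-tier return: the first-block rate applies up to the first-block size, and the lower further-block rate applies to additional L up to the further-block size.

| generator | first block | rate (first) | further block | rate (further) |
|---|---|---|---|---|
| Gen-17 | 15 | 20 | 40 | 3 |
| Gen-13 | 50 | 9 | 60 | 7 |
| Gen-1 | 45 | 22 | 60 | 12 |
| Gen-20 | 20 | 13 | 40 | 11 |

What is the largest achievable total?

2435

Treat each block as its own option and order by rate: Gen-1/T1 22 > Gen-17/T1 20 > Gen-20/T1 13 > Gen-1/T2 12 > Gen-20/T2 11 > Gen-13/T1 9 > Gen-13/T2 7 > Gen-17/T2 3.
Fill Gen-1 T1 block (45 at 22) ; 110 left.
Gen-17 T1 at 20: fill all 15 ; 95 left.
Gen-20 T1 at 13: fill all 20 ; 75 left.
Gen-1 T2 at 12: fill all 60 ; 15 left.
Gen-20 T2 at 11: only 15 left, fill 15.
Total = 22×45 + 20×15 + 13×20 + 12×60 + 11×15 = 2435.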